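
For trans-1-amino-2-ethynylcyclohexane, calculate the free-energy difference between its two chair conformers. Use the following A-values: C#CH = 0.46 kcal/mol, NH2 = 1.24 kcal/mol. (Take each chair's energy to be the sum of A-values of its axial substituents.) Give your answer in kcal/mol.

1.70 kcal/mol

C1 and C2 have opposite parity, so for the trans isomer the two substituents are e,e in one chair and a,a in the other.
Chair I (ethynyl axial, amino axial): E = 1.70 kcal/mol.
Chair II (ethynyl equatorial, amino equatorial): E = 0.00 kcal/mol.
ΔE = 1.70 − 0.00 = 1.70 kcal/mol; chair II is more stable.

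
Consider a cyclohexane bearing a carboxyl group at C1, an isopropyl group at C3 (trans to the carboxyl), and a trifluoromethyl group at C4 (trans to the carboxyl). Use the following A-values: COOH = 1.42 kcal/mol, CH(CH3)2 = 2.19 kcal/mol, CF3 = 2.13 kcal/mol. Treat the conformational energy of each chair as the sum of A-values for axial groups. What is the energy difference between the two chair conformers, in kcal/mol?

1.36 kcal/mol

Chair I (carboxyl axial, isopropyl equatorial, trifluoromethyl axial): E = 3.55 kcal/mol.
Chair II (carboxyl equatorial, isopropyl axial, trifluoromethyl equatorial): E = 2.19 kcal/mol.
ΔE = 3.55 − 2.19 = 1.36 kcal/mol; chair II is more stable.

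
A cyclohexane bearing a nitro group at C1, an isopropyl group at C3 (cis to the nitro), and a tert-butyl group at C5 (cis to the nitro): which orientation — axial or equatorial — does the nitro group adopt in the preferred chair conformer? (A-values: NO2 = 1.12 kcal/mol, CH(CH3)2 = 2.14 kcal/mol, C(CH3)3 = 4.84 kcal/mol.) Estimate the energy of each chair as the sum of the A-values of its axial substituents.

Chair I (nitro axial, isopropyl axial, tert-butyl axial): E = 8.10 kcal/mol.
Chair II (nitro equatorial, isopropyl equatorial, tert-butyl equatorial): E = 0.00 kcal/mol.
Chair II is the more stable (lower-energy) conformer, and in that chair the nitro group is equatorial.

equatorial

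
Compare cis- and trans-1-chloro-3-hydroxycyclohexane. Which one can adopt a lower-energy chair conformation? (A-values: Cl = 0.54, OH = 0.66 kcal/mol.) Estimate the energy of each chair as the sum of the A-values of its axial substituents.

cis

At 1,3 positions (parity same): cis → (e,e or a,a); trans → (a,e or e,a).
Best chair for cis: E = 0.00 kcal/mol; best chair for trans: E = 0.54 kcal/mol.
The cis isomer is lower by 0.54 kcal/mol.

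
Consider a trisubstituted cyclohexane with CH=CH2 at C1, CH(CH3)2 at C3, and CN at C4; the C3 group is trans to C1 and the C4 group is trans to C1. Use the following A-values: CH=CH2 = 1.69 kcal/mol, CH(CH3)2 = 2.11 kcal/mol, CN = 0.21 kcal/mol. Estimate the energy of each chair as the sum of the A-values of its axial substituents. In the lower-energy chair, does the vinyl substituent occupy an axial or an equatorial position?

axial

Chair I (vinyl axial, isopropyl equatorial, cyano axial): E = 1.90 kcal/mol.
Chair II (vinyl equatorial, isopropyl axial, cyano equatorial): E = 2.11 kcal/mol.
Chair I is the more stable (lower-energy) conformer, and in that chair the vinyl group is axial.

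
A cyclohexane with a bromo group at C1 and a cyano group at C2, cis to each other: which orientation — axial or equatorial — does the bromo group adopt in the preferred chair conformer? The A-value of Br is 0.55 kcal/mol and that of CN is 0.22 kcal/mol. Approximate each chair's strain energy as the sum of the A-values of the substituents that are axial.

C1 and C2 have opposite parity, so for the cis isomer the two substituents are one axial and one equatorial in each chair.
Chair I (bromo axial, cyano equatorial): E = 0.55 kcal/mol.
Chair II (bromo equatorial, cyano axial): E = 0.22 kcal/mol.
Chair II is the more stable (lower-energy) conformer, and in that chair the bromo group is equatorial.

equatorial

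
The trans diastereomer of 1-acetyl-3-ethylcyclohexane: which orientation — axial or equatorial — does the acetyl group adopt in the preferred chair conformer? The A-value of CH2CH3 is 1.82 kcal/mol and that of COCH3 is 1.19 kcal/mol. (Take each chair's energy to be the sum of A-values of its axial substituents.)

axial

C1 and C3 have the same parity, so for the trans isomer the two substituents are one axial and one equatorial in each chair.
Chair I (ethyl axial, acetyl equatorial): E = 1.82 kcal/mol.
Chair II (ethyl equatorial, acetyl axial): E = 1.19 kcal/mol.
Chair II is the more stable (lower-energy) conformer, and in that chair the acetyl group is axial.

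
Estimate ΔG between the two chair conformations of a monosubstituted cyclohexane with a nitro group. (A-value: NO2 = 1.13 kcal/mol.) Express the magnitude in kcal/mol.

1.13 kcal/mol

A monosubstituted cyclohexane has one chair with the nitro group axial (E = A = 1.13 kcal/mol) and one with it equatorial (E = 0).
ΔE = 1.13 − 0 = 1.13 kcal/mol.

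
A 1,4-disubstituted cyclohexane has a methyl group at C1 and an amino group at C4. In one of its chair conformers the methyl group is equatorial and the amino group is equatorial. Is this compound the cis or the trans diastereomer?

C1 and C4 have opposite parity, so their axial bonds point in opposite directions.
With opposite-parity carbons, two substituents on the same face are one axial and one equatorial; opposite faces give both axial or both equatorial.
Here the groups are equatorial/equatorial → opposite face → trans.

trans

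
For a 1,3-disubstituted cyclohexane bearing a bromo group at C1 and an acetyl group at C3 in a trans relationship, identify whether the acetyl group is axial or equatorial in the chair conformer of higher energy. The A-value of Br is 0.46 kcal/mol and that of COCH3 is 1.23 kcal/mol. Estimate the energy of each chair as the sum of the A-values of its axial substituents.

axial

C1 and C3 have the same parity, so for the trans isomer the two substituents are one axial and one equatorial in each chair.
Chair I (bromo axial, acetyl equatorial): E = 0.46 kcal/mol.
Chair II (bromo equatorial, acetyl axial): E = 1.23 kcal/mol.
Chair II is the less stable (higher-energy) conformer, and in that chair the acetyl group is axial.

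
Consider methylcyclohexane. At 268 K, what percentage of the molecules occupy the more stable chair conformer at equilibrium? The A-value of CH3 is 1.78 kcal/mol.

One chair has the methyl group axial (E = 1.78 kcal/mol) and the other has it equatorial (E = 0).
ΔG = 1.78 kcal/mol between the two chairs.
K = exp(ΔG/RT) with R = 1.987×10⁻³ kcal mol⁻¹ K⁻¹ and T = 268 K gives K ≈ 28.3.
Fraction in the lower-energy chair = K/(K+1) = 96.6%.

96.6%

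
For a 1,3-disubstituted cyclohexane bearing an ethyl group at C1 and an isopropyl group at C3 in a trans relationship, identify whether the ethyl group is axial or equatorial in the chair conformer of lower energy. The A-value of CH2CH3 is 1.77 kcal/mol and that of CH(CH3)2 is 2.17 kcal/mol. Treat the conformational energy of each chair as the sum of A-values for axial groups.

axial

C1 and C3 have the same parity, so for the trans isomer the two substituents are one axial and one equatorial in each chair.
Chair I (ethyl axial, isopropyl equatorial): E = 1.77 kcal/mol.
Chair II (ethyl equatorial, isopropyl axial): E = 2.17 kcal/mol.
Chair I is the more stable (lower-energy) conformer, and in that chair the ethyl group is axial.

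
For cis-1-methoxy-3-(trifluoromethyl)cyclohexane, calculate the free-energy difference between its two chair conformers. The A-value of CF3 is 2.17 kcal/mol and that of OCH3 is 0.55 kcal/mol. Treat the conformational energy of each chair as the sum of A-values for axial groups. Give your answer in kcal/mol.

2.72 kcal/mol

C1 and C3 have the same parity, so for the cis isomer the two substituents are e,e in one chair and a,a in the other.
Chair I (trifluoromethyl axial, methoxy axial): E = 2.72 kcal/mol.
Chair II (trifluoromethyl equatorial, methoxy equatorial): E = 0.00 kcal/mol.
ΔE = 2.72 − 0.00 = 2.72 kcal/mol; chair II is more stable.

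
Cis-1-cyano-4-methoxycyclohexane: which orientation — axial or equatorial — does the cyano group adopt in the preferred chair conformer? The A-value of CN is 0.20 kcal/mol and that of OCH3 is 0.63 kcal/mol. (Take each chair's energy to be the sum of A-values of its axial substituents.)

axial

C1 and C4 have opposite parity, so for the cis isomer the two substituents are one axial and one equatorial in each chair.
Chair I (cyano axial, methoxy equatorial): E = 0.20 kcal/mol.
Chair II (cyano equatorial, methoxy axial): E = 0.63 kcal/mol.
Chair I is the more stable (lower-energy) conformer, and in that chair the cyano group is axial.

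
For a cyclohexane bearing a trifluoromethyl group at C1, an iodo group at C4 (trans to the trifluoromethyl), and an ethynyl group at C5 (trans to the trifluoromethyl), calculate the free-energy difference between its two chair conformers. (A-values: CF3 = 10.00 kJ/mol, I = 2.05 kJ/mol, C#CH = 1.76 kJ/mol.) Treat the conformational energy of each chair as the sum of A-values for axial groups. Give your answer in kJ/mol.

Chair I (trifluoromethyl axial, iodo axial, ethynyl equatorial): E = 12.05 kJ/mol.
Chair II (trifluoromethyl equatorial, iodo equatorial, ethynyl axial): E = 1.76 kJ/mol.
ΔE = 12.05 − 1.76 = 10.29 kJ/mol; chair II is more stable.

10.29 kJ/mol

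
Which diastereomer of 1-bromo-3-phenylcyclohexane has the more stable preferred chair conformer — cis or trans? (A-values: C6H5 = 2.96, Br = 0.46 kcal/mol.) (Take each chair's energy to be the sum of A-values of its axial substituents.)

At 1,3 positions (parity same): cis → (e,e or a,a); trans → (a,e or e,a).
Best chair for cis: E = 0.00 kcal/mol; best chair for trans: E = 0.46 kcal/mol.
The cis isomer is lower by 0.46 kcal/mol.

cis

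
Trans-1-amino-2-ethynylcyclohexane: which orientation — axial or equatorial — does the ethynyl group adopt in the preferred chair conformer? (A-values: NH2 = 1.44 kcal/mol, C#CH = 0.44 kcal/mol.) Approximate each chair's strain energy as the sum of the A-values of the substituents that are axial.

equatorial

C1 and C2 have opposite parity, so for the trans isomer the two substituents are e,e in one chair and a,a in the other.
Chair I (amino axial, ethynyl axial): E = 1.88 kcal/mol.
Chair II (amino equatorial, ethynyl equatorial): E = 0.00 kcal/mol.
Chair II is the more stable (lower-energy) conformer, and in that chair the ethynyl group is equatorial.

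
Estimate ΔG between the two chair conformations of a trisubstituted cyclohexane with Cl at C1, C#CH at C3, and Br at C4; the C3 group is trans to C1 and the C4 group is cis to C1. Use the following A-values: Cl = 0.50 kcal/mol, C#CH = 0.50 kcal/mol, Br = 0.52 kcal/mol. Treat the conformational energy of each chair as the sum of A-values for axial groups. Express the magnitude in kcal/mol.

Chair I (chloro axial, ethynyl equatorial, bromo equatorial): E = 0.50 kcal/mol.
Chair II (chloro equatorial, ethynyl axial, bromo axial): E = 1.02 kcal/mol.
ΔE = 1.02 − 0.50 = 0.52 kcal/mol; chair I is more stable.

0.52 kcal/mol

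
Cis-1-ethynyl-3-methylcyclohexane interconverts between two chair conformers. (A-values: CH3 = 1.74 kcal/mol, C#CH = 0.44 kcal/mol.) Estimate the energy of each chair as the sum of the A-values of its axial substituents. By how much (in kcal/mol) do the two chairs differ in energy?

C1 and C3 have the same parity, so for the cis isomer the two substituents are e,e in one chair and a,a in the other.
Chair I (methyl axial, ethynyl axial): E = 2.18 kcal/mol.
Chair II (methyl equatorial, ethynyl equatorial): E = 0.00 kcal/mol.
ΔE = 2.18 − 0.00 = 2.18 kcal/mol; chair II is more stable.

2.18 kcal/mol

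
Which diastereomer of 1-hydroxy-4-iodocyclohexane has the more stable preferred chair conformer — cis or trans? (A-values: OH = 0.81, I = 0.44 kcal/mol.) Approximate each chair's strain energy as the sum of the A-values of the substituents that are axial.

At 1,4 positions (parity opposite): cis → (a,e or e,a); trans → (e,e or a,a).
Best chair for cis: E = 0.44 kcal/mol; best chair for trans: E = 0.00 kcal/mol.
The trans isomer is lower by 0.44 kcal/mol.

trans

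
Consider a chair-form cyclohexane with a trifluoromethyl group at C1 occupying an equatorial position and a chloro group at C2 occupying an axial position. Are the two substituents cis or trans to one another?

cis

C1 and C2 have opposite parity, so their axial bonds point in opposite directions.
With opposite-parity carbons, two substituents on the same face are one axial and one equatorial; opposite faces give both axial or both equatorial.
Here the groups are equatorial/axial → same face → cis.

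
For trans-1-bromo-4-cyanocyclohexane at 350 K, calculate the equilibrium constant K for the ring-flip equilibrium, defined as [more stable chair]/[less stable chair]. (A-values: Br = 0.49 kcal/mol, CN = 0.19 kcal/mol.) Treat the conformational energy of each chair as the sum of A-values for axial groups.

C1 and C4 have opposite parity, so for the trans isomer the two substituents are e,e in one chair and a,a in the other.
Chair I (bromo axial, cyano axial): E = 0.68 kcal/mol; chair II (bromo equatorial, cyano equatorial): E = 0.00 kcal/mol.
ΔG = 0.68 kcal/mol between the two chairs.
K = exp(ΔG/RT) with R = 1.987×10⁻³ kcal mol⁻¹ K⁻¹ and T = 350 K gives K ≈ 2.66.

K ≈ 2.66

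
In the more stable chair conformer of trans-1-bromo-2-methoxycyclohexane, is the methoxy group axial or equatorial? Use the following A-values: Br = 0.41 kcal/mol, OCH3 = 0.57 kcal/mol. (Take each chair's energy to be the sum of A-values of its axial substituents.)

equatorial

C1 and C2 have opposite parity, so for the trans isomer the two substituents are e,e in one chair and a,a in the other.
Chair I (bromo axial, methoxy axial): E = 0.98 kcal/mol.
Chair II (bromo equatorial, methoxy equatorial): E = 0.00 kcal/mol.
Chair II is the more stable (lower-energy) conformer, and in that chair the methoxy group is equatorial.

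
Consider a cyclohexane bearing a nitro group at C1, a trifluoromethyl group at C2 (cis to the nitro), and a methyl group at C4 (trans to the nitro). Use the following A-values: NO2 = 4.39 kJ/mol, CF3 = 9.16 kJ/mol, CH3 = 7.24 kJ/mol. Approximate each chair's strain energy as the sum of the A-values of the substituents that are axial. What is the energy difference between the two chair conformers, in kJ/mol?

Chair I (nitro axial, trifluoromethyl equatorial, methyl axial): E = 11.63 kJ/mol.
Chair II (nitro equatorial, trifluoromethyl axial, methyl equatorial): E = 9.16 kJ/mol.
ΔE = 11.63 − 9.16 = 2.47 kJ/mol; chair II is more stable.

2.47 kJ/mol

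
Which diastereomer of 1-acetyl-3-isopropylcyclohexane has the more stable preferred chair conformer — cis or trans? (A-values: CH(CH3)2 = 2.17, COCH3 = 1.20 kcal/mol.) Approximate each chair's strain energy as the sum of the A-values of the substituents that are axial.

At 1,3 positions (parity same): cis → (e,e or a,a); trans → (a,e or e,a).
Best chair for cis: E = 0.00 kcal/mol; best chair for trans: E = 1.20 kcal/mol.
The cis isomer is lower by 1.20 kcal/mol.

cis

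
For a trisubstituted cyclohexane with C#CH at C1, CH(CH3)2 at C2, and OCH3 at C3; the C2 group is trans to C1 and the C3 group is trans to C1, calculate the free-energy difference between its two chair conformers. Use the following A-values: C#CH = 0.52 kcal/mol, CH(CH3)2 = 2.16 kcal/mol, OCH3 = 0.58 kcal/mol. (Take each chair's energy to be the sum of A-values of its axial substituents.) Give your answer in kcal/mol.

Chair I (ethynyl axial, isopropyl axial, methoxy equatorial): E = 2.68 kcal/mol.
Chair II (ethynyl equatorial, isopropyl equatorial, methoxy axial): E = 0.58 kcal/mol.
ΔE = 2.68 − 0.58 = 2.10 kcal/mol; chair II is more stable.

2.10 kcal/mol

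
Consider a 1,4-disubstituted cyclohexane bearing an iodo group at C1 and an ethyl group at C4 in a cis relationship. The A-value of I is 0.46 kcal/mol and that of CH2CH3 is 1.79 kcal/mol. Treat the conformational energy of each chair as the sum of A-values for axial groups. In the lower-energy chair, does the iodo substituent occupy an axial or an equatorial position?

C1 and C4 have opposite parity, so for the cis isomer the two substituents are one axial and one equatorial in each chair.
Chair I (iodo axial, ethyl equatorial): E = 0.46 kcal/mol.
Chair II (iodo equatorial, ethyl axial): E = 1.79 kcal/mol.
Chair I is the more stable (lower-energy) conformer, and in that chair the iodo group is axial.

axial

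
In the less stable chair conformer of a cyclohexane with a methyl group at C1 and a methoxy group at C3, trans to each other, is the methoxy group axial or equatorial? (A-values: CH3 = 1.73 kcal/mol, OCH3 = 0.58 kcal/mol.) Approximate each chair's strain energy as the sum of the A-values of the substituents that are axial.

equatorial

C1 and C3 have the same parity, so for the trans isomer the two substituents are one axial and one equatorial in each chair.
Chair I (methyl axial, methoxy equatorial): E = 1.73 kcal/mol.
Chair II (methyl equatorial, methoxy axial): E = 0.58 kcal/mol.
Chair I is the less stable (higher-energy) conformer, and in that chair the methoxy group is equatorial.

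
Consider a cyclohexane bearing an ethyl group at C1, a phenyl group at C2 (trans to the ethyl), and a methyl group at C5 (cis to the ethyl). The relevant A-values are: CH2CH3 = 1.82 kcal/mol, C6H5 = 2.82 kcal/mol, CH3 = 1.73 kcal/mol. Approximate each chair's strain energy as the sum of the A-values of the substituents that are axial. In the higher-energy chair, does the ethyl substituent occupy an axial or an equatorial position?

axial

Chair I (ethyl axial, phenyl axial, methyl axial): E = 6.37 kcal/mol.
Chair II (ethyl equatorial, phenyl equatorial, methyl equatorial): E = 0.00 kcal/mol.
Chair I is the less stable (higher-energy) conformer, and in that chair the ethyl group is axial.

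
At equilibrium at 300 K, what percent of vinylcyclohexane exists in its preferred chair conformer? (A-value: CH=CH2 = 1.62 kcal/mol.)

93.8%

One chair has the vinyl group axial (E = 1.62 kcal/mol) and the other has it equatorial (E = 0).
ΔG = 1.62 kcal/mol between the two chairs.
K = exp(ΔG/RT) with R = 1.987×10⁻³ kcal mol⁻¹ K⁻¹ and T = 300 K gives K ≈ 15.1.
Fraction in the lower-energy chair = K/(K+1) = 93.8%.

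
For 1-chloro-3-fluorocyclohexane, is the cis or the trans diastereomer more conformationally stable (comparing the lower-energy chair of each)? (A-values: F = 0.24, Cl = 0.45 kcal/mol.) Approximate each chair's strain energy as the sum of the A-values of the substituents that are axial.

At 1,3 positions (parity same): cis → (e,e or a,a); trans → (a,e or e,a).
Best chair for cis: E = 0.00 kcal/mol; best chair for trans: E = 0.24 kcal/mol.
The cis isomer is lower by 0.24 kcal/mol.

cis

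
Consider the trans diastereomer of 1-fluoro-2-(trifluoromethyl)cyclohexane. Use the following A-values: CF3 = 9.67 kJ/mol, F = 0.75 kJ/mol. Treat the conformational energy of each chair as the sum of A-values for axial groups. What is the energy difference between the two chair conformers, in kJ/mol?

C1 and C2 have opposite parity, so for the trans isomer the two substituents are e,e in one chair and a,a in the other.
Chair I (trifluoromethyl axial, fluoro axial): E = 10.42 kJ/mol.
Chair II (trifluoromethyl equatorial, fluoro equatorial): E = 0.00 kJ/mol.
ΔE = 10.42 − 0.00 = 10.42 kJ/mol; chair II is more stable.

10.42 kJ/mol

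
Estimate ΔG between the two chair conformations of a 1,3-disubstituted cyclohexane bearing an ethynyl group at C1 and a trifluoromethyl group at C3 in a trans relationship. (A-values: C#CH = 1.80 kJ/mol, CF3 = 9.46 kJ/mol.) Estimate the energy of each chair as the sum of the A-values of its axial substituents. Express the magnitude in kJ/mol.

7.66 kJ/mol

C1 and C3 have the same parity, so for the trans isomer the two substituents are one axial and one equatorial in each chair.
Chair I (ethynyl axial, trifluoromethyl equatorial): E = 1.80 kJ/mol.
Chair II (ethynyl equatorial, trifluoromethyl axial): E = 9.46 kJ/mol.
ΔE = 9.46 − 1.80 = 7.66 kJ/mol; chair I is more stable.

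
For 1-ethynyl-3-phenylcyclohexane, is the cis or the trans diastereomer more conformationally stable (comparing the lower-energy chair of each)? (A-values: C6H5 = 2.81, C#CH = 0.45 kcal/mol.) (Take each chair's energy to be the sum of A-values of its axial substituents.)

At 1,3 positions (parity same): cis → (e,e or a,a); trans → (a,e or e,a).
Best chair for cis: E = 0.00 kcal/mol; best chair for trans: E = 0.45 kcal/mol.
The cis isomer is lower by 0.45 kcal/mol.

cis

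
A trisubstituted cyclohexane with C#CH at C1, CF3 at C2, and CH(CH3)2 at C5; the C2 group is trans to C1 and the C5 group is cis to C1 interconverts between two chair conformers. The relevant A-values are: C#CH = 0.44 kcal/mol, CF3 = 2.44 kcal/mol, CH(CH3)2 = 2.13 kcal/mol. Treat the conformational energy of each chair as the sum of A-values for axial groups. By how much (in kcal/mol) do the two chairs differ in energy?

Chair I (ethynyl axial, trifluoromethyl axial, isopropyl axial): E = 5.01 kcal/mol.
Chair II (ethynyl equatorial, trifluoromethyl equatorial, isopropyl equatorial): E = 0.00 kcal/mol.
ΔE = 5.01 − 0.00 = 5.01 kcal/mol; chair II is more stable.

5.01 kcal/mol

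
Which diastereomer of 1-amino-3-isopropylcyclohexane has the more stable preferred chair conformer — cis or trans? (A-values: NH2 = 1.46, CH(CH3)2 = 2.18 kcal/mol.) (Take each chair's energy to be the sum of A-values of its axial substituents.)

At 1,3 positions (parity same): cis → (e,e or a,a); trans → (a,e or e,a).
Best chair for cis: E = 0.00 kcal/mol; best chair for trans: E = 1.46 kcal/mol.
The cis isomer is lower by 1.46 kcal/mol.

cis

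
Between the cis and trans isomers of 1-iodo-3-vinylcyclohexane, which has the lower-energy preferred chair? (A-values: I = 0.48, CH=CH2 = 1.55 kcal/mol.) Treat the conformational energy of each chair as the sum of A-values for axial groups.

At 1,3 positions (parity same): cis → (e,e or a,a); trans → (a,e or e,a).
Best chair for cis: E = 0.00 kcal/mol; best chair for trans: E = 0.48 kcal/mol.
The cis isomer is lower by 0.48 kcal/mol.

cis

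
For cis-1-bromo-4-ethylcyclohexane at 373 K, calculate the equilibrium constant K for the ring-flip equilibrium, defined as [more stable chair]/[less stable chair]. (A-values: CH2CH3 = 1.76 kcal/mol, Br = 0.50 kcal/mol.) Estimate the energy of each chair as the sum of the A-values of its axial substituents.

K ≈ 5.47

C1 and C4 have opposite parity, so for the cis isomer the two substituents are one axial and one equatorial in each chair.
Chair I (ethyl axial, bromo equatorial): E = 1.76 kcal/mol; chair II (ethyl equatorial, bromo axial): E = 0.50 kcal/mol.
ΔG = 1.26 kcal/mol between the two chairs.
K = exp(ΔG/RT) with R = 1.987×10⁻³ kcal mol⁻¹ K⁻¹ and T = 373 K gives K ≈ 5.47.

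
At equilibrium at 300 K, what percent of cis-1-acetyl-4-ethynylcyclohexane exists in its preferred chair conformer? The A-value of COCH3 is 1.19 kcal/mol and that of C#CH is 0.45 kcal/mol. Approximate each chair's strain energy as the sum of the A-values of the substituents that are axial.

77.6%

C1 and C4 have opposite parity, so for the cis isomer the two substituents are one axial and one equatorial in each chair.
Chair I (acetyl axial, ethynyl equatorial): E = 1.19 kcal/mol; chair II (acetyl equatorial, ethynyl axial): E = 0.45 kcal/mol.
ΔG = 0.74 kcal/mol between the two chairs.
K = exp(ΔG/RT) with R = 1.987×10⁻³ kcal mol⁻¹ K⁻¹ and T = 300 K gives K ≈ 3.46.
Fraction in the lower-energy chair = K/(K+1) = 77.6%.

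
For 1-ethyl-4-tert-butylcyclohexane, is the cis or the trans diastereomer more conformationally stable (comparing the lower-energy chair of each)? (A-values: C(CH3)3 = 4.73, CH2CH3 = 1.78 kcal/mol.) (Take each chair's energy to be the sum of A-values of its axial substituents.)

trans

At 1,4 positions (parity opposite): cis → (a,e or e,a); trans → (e,e or a,a).
Best chair for cis: E = 1.78 kcal/mol; best chair for trans: E = 0.00 kcal/mol.
The trans isomer is lower by 1.78 kcal/mol.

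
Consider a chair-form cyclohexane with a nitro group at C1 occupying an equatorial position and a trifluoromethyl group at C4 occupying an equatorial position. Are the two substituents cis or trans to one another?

C1 and C4 have opposite parity, so their axial bonds point in opposite directions.
With opposite-parity carbons, two substituents on the same face are one axial and one equatorial; opposite faces give both axial or both equatorial.
Here the groups are equatorial/equatorial → opposite face → trans.

trans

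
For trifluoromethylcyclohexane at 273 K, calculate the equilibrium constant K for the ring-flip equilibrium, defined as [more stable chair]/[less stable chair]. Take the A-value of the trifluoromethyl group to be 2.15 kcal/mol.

K ≈ 52.6

One chair has the trifluoromethyl group axial (E = 2.15 kcal/mol) and the other has it equatorial (E = 0).
ΔG = 2.15 kcal/mol between the two chairs.
K = exp(ΔG/RT) with R = 1.987×10⁻³ kcal mol⁻¹ K⁻¹ and T = 273 K gives K ≈ 52.6.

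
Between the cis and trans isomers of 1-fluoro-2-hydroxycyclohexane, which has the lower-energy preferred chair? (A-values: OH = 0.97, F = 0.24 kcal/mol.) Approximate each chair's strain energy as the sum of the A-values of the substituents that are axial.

trans

At 1,2 positions (parity opposite): cis → (a,e or e,a); trans → (e,e or a,a).
Best chair for cis: E = 0.24 kcal/mol; best chair for trans: E = 0.00 kcal/mol.
The trans isomer is lower by 0.24 kcal/mol.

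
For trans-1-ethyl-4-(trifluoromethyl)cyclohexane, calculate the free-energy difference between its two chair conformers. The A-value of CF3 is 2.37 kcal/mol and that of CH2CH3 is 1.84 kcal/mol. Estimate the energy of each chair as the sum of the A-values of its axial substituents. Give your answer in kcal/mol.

4.21 kcal/mol

C1 and C4 have opposite parity, so for the trans isomer the two substituents are e,e in one chair and a,a in the other.
Chair I (trifluoromethyl axial, ethyl axial): E = 4.21 kcal/mol.
Chair II (trifluoromethyl equatorial, ethyl equatorial): E = 0.00 kcal/mol.
ΔE = 4.21 − 0.00 = 4.21 kcal/mol; chair II is more stable.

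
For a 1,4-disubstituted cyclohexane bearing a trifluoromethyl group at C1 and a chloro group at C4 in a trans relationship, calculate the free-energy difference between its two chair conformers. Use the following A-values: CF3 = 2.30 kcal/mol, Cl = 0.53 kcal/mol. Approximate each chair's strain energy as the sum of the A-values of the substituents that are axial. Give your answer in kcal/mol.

C1 and C4 have opposite parity, so for the trans isomer the two substituents are e,e in one chair and a,a in the other.
Chair I (trifluoromethyl axial, chloro axial): E = 2.83 kcal/mol.
Chair II (trifluoromethyl equatorial, chloro equatorial): E = 0.00 kcal/mol.
ΔE = 2.83 − 0.00 = 2.83 kcal/mol; chair II is more stable.

2.83 kcal/mol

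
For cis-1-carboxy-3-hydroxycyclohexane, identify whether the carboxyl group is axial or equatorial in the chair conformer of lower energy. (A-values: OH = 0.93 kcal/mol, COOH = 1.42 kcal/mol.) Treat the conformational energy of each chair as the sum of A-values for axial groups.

C1 and C3 have the same parity, so for the cis isomer the two substituents are e,e in one chair and a,a in the other.
Chair I (hydroxyl axial, carboxyl axial): E = 2.35 kcal/mol.
Chair II (hydroxyl equatorial, carboxyl equatorial): E = 0.00 kcal/mol.
Chair II is the more stable (lower-energy) conformer, and in that chair the carboxyl group is equatorial.

equatorial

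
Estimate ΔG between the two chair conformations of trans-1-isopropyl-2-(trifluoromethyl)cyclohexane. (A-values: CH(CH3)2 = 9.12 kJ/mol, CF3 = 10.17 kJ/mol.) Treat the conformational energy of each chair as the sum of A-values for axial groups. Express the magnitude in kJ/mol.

19.29 kJ/mol

C1 and C2 have opposite parity, so for the trans isomer the two substituents are e,e in one chair and a,a in the other.
Chair I (isopropyl axial, trifluoromethyl axial): E = 19.29 kJ/mol.
Chair II (isopropyl equatorial, trifluoromethyl equatorial): E = 0.00 kJ/mol.
ΔE = 19.29 − 0.00 = 19.29 kJ/mol; chair II is more stable.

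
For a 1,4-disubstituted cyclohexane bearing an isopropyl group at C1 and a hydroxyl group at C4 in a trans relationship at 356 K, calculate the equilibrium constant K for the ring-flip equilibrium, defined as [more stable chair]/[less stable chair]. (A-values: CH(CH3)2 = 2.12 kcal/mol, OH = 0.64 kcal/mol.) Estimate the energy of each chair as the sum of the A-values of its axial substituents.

C1 and C4 have opposite parity, so for the trans isomer the two substituents are e,e in one chair and a,a in the other.
Chair I (isopropyl axial, hydroxyl axial): E = 2.76 kcal/mol; chair II (isopropyl equatorial, hydroxyl equatorial): E = 0.00 kcal/mol.
ΔG = 2.76 kcal/mol between the two chairs.
K = exp(ΔG/RT) with R = 1.987×10⁻³ kcal mol⁻¹ K⁻¹ and T = 356 K gives K ≈ 49.5.

K ≈ 49.5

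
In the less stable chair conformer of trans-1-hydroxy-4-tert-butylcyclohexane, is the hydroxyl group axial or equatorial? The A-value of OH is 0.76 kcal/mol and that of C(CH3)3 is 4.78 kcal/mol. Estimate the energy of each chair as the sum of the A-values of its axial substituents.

axial

C1 and C4 have opposite parity, so for the trans isomer the two substituents are e,e in one chair and a,a in the other.
Chair I (hydroxyl axial, tert-butyl axial): E = 5.54 kcal/mol.
Chair II (hydroxyl equatorial, tert-butyl equatorial): E = 0.00 kcal/mol.
Chair I is the less stable (higher-energy) conformer, and in that chair the hydroxyl group is axial.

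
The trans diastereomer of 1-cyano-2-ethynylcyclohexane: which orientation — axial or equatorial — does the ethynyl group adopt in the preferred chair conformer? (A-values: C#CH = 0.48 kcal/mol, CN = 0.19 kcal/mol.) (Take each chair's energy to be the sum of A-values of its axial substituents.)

C1 and C2 have opposite parity, so for the trans isomer the two substituents are e,e in one chair and a,a in the other.
Chair I (ethynyl axial, cyano axial): E = 0.67 kcal/mol.
Chair II (ethynyl equatorial, cyano equatorial): E = 0.00 kcal/mol.
Chair II is the more stable (lower-energy) conformer, and in that chair the ethynyl group is equatorial.

equatorial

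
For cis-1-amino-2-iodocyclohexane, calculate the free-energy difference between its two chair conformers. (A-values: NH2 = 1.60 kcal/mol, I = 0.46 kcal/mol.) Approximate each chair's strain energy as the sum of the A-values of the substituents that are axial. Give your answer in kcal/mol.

1.14 kcal/mol

C1 and C2 have opposite parity, so for the cis isomer the two substituents are one axial and one equatorial in each chair.
Chair I (amino axial, iodo equatorial): E = 1.60 kcal/mol.
Chair II (amino equatorial, iodo axial): E = 0.46 kcal/mol.
ΔE = 1.60 − 0.46 = 1.14 kcal/mol; chair II is more stable.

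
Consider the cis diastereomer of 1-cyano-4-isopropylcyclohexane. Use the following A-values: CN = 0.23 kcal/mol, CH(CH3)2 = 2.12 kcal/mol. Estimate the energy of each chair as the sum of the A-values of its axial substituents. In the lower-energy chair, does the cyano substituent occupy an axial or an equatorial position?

axial

C1 and C4 have opposite parity, so for the cis isomer the two substituents are one axial and one equatorial in each chair.
Chair I (cyano axial, isopropyl equatorial): E = 0.23 kcal/mol.
Chair II (cyano equatorial, isopropyl axial): E = 2.12 kcal/mol.
Chair I is the more stable (lower-energy) conformer, and in that chair the cyano group is axial.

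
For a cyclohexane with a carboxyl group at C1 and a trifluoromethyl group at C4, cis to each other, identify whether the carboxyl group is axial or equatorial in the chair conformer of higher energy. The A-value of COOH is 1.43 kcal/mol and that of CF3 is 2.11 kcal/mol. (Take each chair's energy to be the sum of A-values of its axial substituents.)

equatorial

C1 and C4 have opposite parity, so for the cis isomer the two substituents are one axial and one equatorial in each chair.
Chair I (carboxyl axial, trifluoromethyl equatorial): E = 1.43 kcal/mol.
Chair II (carboxyl equatorial, trifluoromethyl axial): E = 2.11 kcal/mol.
Chair II is the less stable (higher-energy) conformer, and in that chair the carboxyl group is equatorial.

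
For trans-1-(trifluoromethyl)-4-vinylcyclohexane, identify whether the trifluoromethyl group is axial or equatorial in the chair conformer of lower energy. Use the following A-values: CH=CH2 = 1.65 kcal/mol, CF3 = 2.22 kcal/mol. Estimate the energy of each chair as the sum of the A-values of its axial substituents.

C1 and C4 have opposite parity, so for the trans isomer the two substituents are e,e in one chair and a,a in the other.
Chair I (vinyl axial, trifluoromethyl axial): E = 3.87 kcal/mol.
Chair II (vinyl equatorial, trifluoromethyl equatorial): E = 0.00 kcal/mol.
Chair II is the more stable (lower-energy) conformer, and in that chair the trifluoromethyl group is equatorial.

equatorial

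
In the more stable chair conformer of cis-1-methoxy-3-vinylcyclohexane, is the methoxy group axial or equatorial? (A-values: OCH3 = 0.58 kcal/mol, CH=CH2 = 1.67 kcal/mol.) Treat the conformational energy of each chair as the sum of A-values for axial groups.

C1 and C3 have the same parity, so for the cis isomer the two substituents are e,e in one chair and a,a in the other.
Chair I (methoxy axial, vinyl axial): E = 2.25 kcal/mol.
Chair II (methoxy equatorial, vinyl equatorial): E = 0.00 kcal/mol.
Chair II is the more stable (lower-energy) conformer, and in that chair the methoxy group is equatorial.

equatorial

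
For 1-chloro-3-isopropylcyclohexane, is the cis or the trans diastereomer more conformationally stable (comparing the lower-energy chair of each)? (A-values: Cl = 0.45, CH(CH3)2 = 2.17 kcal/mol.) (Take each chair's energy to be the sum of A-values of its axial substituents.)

At 1,3 positions (parity same): cis → (e,e or a,a); trans → (a,e or e,a).
Best chair for cis: E = 0.00 kcal/mol; best chair for trans: E = 0.45 kcal/mol.
The cis isomer is lower by 0.45 kcal/mol.

cis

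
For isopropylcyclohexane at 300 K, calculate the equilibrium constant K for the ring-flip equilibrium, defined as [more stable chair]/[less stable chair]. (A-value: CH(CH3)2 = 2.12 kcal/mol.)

K ≈ 35.0

One chair has the isopropyl group axial (E = 2.12 kcal/mol) and the other has it equatorial (E = 0).
ΔG = 2.12 kcal/mol between the two chairs.
K = exp(ΔG/RT) with R = 1.987×10⁻³ kcal mol⁻¹ K⁻¹ and T = 300 K gives K ≈ 35.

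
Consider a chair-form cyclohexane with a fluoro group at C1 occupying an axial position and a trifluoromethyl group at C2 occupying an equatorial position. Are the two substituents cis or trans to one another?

C1 and C2 have opposite parity, so their axial bonds point in opposite directions.
With opposite-parity carbons, two substituents on the same face are one axial and one equatorial; opposite faces give both axial or both equatorial.
Here the groups are axial/equatorial → same face → cis.

cis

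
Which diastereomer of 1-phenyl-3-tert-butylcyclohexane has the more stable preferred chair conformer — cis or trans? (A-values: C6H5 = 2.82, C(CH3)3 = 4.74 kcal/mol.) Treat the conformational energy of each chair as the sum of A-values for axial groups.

cis

At 1,3 positions (parity same): cis → (e,e or a,a); trans → (a,e or e,a).
Best chair for cis: E = 0.00 kcal/mol; best chair for trans: E = 2.82 kcal/mol.
The cis isomer is lower by 2.82 kcal/mol.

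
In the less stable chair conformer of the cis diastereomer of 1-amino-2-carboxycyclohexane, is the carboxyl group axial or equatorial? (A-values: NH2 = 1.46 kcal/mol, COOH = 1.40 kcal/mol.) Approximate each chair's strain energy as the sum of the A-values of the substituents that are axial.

C1 and C2 have opposite parity, so for the cis isomer the two substituents are one axial and one equatorial in each chair.
Chair I (amino axial, carboxyl equatorial): E = 1.46 kcal/mol.
Chair II (amino equatorial, carboxyl axial): E = 1.40 kcal/mol.
Chair I is the less stable (higher-energy) conformer, and in that chair the carboxyl group is equatorial.

equatorial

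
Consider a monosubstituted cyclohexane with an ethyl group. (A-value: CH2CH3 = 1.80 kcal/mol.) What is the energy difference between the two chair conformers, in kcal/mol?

1.80 kcal/mol

A monosubstituted cyclohexane has one chair with the ethyl group axial (E = A = 1.80 kcal/mol) and one with it equatorial (E = 0).
ΔE = 1.80 − 0 = 1.80 kcal/mol.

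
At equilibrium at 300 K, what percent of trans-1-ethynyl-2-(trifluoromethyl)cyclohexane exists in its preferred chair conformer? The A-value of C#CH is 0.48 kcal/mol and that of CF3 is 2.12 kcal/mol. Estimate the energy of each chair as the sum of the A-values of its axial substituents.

98.7%

C1 and C2 have opposite parity, so for the trans isomer the two substituents are e,e in one chair and a,a in the other.
Chair I (ethynyl axial, trifluoromethyl axial): E = 2.60 kcal/mol; chair II (ethynyl equatorial, trifluoromethyl equatorial): E = 0.00 kcal/mol.
ΔG = 2.60 kcal/mol between the two chairs.
K = exp(ΔG/RT) with R = 1.987×10⁻³ kcal mol⁻¹ K⁻¹ and T = 300 K gives K ≈ 78.4.
Fraction in the lower-energy chair = K/(K+1) = 98.7%.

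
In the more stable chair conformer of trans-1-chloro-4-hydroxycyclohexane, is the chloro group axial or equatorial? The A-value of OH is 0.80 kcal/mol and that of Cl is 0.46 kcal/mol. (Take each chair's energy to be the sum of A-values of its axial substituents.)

C1 and C4 have opposite parity, so for the trans isomer the two substituents are e,e in one chair and a,a in the other.
Chair I (hydroxyl axial, chloro axial): E = 1.26 kcal/mol.
Chair II (hydroxyl equatorial, chloro equatorial): E = 0.00 kcal/mol.
Chair II is the more stable (lower-energy) conformer, and in that chair the chloro group is equatorial.

equatorial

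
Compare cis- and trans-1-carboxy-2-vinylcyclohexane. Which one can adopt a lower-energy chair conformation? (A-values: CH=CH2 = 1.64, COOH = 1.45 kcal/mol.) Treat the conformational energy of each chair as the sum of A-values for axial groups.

trans

At 1,2 positions (parity opposite): cis → (a,e or e,a); trans → (e,e or a,a).
Best chair for cis: E = 1.45 kcal/mol; best chair for trans: E = 0.00 kcal/mol.
The trans isomer is lower by 1.45 kcal/mol.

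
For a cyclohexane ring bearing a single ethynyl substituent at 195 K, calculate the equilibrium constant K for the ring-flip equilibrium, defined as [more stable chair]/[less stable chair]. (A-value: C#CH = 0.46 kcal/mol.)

One chair has the ethynyl group axial (E = 0.46 kcal/mol) and the other has it equatorial (E = 0).
ΔG = 0.46 kcal/mol between the two chairs.
K = exp(ΔG/RT) with R = 1.987×10⁻³ kcal mol⁻¹ K⁻¹ and T = 195 K gives K ≈ 3.28.

K ≈ 3.28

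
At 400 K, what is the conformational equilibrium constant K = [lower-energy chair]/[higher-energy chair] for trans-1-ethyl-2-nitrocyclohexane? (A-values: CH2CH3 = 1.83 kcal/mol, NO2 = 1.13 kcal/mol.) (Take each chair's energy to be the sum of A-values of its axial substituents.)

C1 and C2 have opposite parity, so for the trans isomer the two substituents are e,e in one chair and a,a in the other.
Chair I (ethyl axial, nitro axial): E = 2.96 kcal/mol; chair II (ethyl equatorial, nitro equatorial): E = 0.00 kcal/mol.
ΔG = 2.96 kcal/mol between the two chairs.
K = exp(ΔG/RT) with R = 1.987×10⁻³ kcal mol⁻¹ K⁻¹ and T = 400 K gives K ≈ 41.4.

K ≈ 41.4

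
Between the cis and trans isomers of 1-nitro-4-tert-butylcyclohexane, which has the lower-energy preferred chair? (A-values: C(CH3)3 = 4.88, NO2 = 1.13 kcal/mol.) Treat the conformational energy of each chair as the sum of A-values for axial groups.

trans

At 1,4 positions (parity opposite): cis → (a,e or e,a); trans → (e,e or a,a).
Best chair for cis: E = 1.13 kcal/mol; best chair for trans: E = 0.00 kcal/mol.
The trans isomer is lower by 1.13 kcal/mol.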